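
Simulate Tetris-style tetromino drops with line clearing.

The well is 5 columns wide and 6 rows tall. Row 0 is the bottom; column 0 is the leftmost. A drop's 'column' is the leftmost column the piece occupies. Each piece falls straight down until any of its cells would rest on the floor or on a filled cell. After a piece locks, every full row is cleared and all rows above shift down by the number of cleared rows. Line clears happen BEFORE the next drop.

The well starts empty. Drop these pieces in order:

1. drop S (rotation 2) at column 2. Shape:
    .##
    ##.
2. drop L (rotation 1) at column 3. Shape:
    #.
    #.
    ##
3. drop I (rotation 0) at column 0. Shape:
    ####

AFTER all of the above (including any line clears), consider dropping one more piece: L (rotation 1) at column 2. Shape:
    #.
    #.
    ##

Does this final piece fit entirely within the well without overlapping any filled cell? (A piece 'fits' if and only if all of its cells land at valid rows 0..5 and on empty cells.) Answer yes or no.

Drop 1: S rot2 at col 2 lands with bottom-row=0; cleared 0 line(s) (total 0); column heights now [0 0 1 2 2], max=2
Drop 2: L rot1 at col 3 lands with bottom-row=2; cleared 0 line(s) (total 0); column heights now [0 0 1 5 3], max=5
Drop 3: I rot0 at col 0 lands with bottom-row=5; cleared 0 line(s) (total 0); column heights now [6 6 6 6 3], max=6
Test piece L rot1 at col 2 (width 2): heights before test = [6 6 6 6 3]; fits = False

Answer: no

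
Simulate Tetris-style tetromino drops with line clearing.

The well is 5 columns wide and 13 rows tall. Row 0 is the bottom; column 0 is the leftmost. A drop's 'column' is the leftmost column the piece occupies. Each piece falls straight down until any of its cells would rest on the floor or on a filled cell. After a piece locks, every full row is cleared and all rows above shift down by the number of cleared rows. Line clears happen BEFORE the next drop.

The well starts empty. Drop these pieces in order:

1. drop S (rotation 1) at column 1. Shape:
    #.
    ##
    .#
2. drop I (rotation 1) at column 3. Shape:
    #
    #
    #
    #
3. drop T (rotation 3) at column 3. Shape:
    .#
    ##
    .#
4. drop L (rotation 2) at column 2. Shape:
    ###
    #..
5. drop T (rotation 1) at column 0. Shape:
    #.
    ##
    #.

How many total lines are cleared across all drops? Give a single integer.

Drop 1: S rot1 at col 1 lands with bottom-row=0; cleared 0 line(s) (total 0); column heights now [0 3 2 0 0], max=3
Drop 2: I rot1 at col 3 lands with bottom-row=0; cleared 0 line(s) (total 0); column heights now [0 3 2 4 0], max=4
Drop 3: T rot3 at col 3 lands with bottom-row=3; cleared 0 line(s) (total 0); column heights now [0 3 2 5 6], max=6
Drop 4: L rot2 at col 2 lands with bottom-row=5; cleared 0 line(s) (total 0); column heights now [0 3 7 7 7], max=7
Drop 5: T rot1 at col 0 lands with bottom-row=2; cleared 0 line(s) (total 0); column heights now [5 4 7 7 7], max=7

Answer: 0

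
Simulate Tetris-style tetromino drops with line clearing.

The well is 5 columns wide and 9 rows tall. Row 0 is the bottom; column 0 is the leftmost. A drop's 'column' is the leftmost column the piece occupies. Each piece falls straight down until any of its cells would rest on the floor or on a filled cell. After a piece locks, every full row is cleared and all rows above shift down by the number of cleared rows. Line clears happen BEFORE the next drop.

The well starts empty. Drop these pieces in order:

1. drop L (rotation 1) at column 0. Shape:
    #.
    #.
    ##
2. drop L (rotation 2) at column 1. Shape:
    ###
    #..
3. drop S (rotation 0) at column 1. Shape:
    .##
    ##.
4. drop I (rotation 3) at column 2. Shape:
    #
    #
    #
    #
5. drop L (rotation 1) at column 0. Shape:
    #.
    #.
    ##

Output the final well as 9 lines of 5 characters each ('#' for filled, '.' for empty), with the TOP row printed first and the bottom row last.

Drop 1: L rot1 at col 0 lands with bottom-row=0; cleared 0 line(s) (total 0); column heights now [3 1 0 0 0], max=3
Drop 2: L rot2 at col 1 lands with bottom-row=1; cleared 0 line(s) (total 0); column heights now [3 3 3 3 0], max=3
Drop 3: S rot0 at col 1 lands with bottom-row=3; cleared 0 line(s) (total 0); column heights now [3 4 5 5 0], max=5
Drop 4: I rot3 at col 2 lands with bottom-row=5; cleared 0 line(s) (total 0); column heights now [3 4 9 5 0], max=9
Drop 5: L rot1 at col 0 lands with bottom-row=4; cleared 0 line(s) (total 0); column heights now [7 5 9 5 0], max=9

Answer: ..#..
..#..
#.#..
#.#..
####.
.##..
####.
##...
##...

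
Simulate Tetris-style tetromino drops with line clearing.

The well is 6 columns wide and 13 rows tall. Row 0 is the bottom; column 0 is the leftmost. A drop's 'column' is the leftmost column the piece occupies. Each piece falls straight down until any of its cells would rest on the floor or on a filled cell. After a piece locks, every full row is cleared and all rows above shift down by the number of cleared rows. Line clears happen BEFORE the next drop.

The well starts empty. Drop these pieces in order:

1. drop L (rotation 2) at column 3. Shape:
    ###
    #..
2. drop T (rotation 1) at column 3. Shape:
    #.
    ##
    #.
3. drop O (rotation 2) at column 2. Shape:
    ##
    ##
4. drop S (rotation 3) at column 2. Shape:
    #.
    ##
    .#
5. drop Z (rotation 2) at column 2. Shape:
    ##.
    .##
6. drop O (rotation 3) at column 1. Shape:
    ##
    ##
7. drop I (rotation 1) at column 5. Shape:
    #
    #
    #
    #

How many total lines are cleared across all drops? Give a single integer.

Answer: 0

Derivation:
Drop 1: L rot2 at col 3 lands with bottom-row=0; cleared 0 line(s) (total 0); column heights now [0 0 0 2 2 2], max=2
Drop 2: T rot1 at col 3 lands with bottom-row=2; cleared 0 line(s) (total 0); column heights now [0 0 0 5 4 2], max=5
Drop 3: O rot2 at col 2 lands with bottom-row=5; cleared 0 line(s) (total 0); column heights now [0 0 7 7 4 2], max=7
Drop 4: S rot3 at col 2 lands with bottom-row=7; cleared 0 line(s) (total 0); column heights now [0 0 10 9 4 2], max=10
Drop 5: Z rot2 at col 2 lands with bottom-row=9; cleared 0 line(s) (total 0); column heights now [0 0 11 11 10 2], max=11
Drop 6: O rot3 at col 1 lands with bottom-row=11; cleared 0 line(s) (total 0); column heights now [0 13 13 11 10 2], max=13
Drop 7: I rot1 at col 5 lands with bottom-row=2; cleared 0 line(s) (total 0); column heights now [0 13 13 11 10 6], max=13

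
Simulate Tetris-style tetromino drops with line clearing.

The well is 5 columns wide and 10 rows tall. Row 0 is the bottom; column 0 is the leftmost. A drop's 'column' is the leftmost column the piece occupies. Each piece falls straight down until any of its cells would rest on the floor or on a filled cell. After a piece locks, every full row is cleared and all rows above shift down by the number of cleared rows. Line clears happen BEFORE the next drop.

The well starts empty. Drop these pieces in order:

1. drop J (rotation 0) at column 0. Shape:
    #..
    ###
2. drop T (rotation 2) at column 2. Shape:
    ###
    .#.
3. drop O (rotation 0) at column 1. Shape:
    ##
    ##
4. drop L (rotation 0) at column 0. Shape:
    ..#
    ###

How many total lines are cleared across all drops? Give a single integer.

Answer: 0

Derivation:
Drop 1: J rot0 at col 0 lands with bottom-row=0; cleared 0 line(s) (total 0); column heights now [2 1 1 0 0], max=2
Drop 2: T rot2 at col 2 lands with bottom-row=0; cleared 0 line(s) (total 0); column heights now [2 1 2 2 2], max=2
Drop 3: O rot0 at col 1 lands with bottom-row=2; cleared 0 line(s) (total 0); column heights now [2 4 4 2 2], max=4
Drop 4: L rot0 at col 0 lands with bottom-row=4; cleared 0 line(s) (total 0); column heights now [5 5 6 2 2], max=6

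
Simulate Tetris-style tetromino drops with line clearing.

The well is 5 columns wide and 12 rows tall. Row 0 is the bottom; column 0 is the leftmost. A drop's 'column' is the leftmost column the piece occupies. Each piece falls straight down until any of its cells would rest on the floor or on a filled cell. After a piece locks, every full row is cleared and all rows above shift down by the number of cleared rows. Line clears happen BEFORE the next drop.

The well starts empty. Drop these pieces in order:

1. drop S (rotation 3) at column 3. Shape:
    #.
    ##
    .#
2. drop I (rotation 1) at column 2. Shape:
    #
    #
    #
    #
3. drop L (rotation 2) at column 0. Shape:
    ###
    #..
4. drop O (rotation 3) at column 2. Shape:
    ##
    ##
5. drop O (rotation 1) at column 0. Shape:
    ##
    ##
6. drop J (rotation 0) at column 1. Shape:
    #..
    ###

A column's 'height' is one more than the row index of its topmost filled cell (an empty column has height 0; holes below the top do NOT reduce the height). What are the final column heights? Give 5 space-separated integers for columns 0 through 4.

Drop 1: S rot3 at col 3 lands with bottom-row=0; cleared 0 line(s) (total 0); column heights now [0 0 0 3 2], max=3
Drop 2: I rot1 at col 2 lands with bottom-row=0; cleared 0 line(s) (total 0); column heights now [0 0 4 3 2], max=4
Drop 3: L rot2 at col 0 lands with bottom-row=3; cleared 0 line(s) (total 0); column heights now [5 5 5 3 2], max=5
Drop 4: O rot3 at col 2 lands with bottom-row=5; cleared 0 line(s) (total 0); column heights now [5 5 7 7 2], max=7
Drop 5: O rot1 at col 0 lands with bottom-row=5; cleared 0 line(s) (total 0); column heights now [7 7 7 7 2], max=7
Drop 6: J rot0 at col 1 lands with bottom-row=7; cleared 0 line(s) (total 0); column heights now [7 9 8 8 2], max=9

Answer: 7 9 8 8 2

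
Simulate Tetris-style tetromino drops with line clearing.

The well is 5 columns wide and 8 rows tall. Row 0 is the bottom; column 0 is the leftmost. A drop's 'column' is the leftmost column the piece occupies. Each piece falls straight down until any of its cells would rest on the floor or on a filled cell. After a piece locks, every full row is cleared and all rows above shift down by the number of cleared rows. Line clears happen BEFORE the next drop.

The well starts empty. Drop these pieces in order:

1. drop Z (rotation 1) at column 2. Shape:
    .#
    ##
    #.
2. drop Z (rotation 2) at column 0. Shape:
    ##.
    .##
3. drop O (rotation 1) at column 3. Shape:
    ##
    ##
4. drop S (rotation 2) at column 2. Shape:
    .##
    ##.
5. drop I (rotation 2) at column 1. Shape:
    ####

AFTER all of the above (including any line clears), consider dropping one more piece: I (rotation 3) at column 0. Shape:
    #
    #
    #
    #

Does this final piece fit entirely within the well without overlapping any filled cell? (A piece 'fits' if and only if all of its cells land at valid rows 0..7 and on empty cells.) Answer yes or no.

Answer: yes

Derivation:
Drop 1: Z rot1 at col 2 lands with bottom-row=0; cleared 0 line(s) (total 0); column heights now [0 0 2 3 0], max=3
Drop 2: Z rot2 at col 0 lands with bottom-row=2; cleared 0 line(s) (total 0); column heights now [4 4 3 3 0], max=4
Drop 3: O rot1 at col 3 lands with bottom-row=3; cleared 0 line(s) (total 0); column heights now [4 4 3 5 5], max=5
Drop 4: S rot2 at col 2 lands with bottom-row=5; cleared 0 line(s) (total 0); column heights now [4 4 6 7 7], max=7
Drop 5: I rot2 at col 1 lands with bottom-row=7; cleared 0 line(s) (total 0); column heights now [4 8 8 8 8], max=8
Test piece I rot3 at col 0 (width 1): heights before test = [4 8 8 8 8]; fits = True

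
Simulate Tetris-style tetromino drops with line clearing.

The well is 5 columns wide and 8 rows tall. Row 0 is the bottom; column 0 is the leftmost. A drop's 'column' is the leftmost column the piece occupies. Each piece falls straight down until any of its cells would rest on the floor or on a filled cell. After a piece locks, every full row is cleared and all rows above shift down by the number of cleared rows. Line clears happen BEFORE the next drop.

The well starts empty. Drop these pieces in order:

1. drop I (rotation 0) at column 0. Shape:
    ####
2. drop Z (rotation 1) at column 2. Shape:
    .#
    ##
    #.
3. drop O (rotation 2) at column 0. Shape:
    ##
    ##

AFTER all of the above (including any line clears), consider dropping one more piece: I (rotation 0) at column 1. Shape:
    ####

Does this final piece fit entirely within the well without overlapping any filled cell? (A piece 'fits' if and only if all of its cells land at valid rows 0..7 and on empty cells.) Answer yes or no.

Drop 1: I rot0 at col 0 lands with bottom-row=0; cleared 0 line(s) (total 0); column heights now [1 1 1 1 0], max=1
Drop 2: Z rot1 at col 2 lands with bottom-row=1; cleared 0 line(s) (total 0); column heights now [1 1 3 4 0], max=4
Drop 3: O rot2 at col 0 lands with bottom-row=1; cleared 0 line(s) (total 0); column heights now [3 3 3 4 0], max=4
Test piece I rot0 at col 1 (width 4): heights before test = [3 3 3 4 0]; fits = True

Answer: yes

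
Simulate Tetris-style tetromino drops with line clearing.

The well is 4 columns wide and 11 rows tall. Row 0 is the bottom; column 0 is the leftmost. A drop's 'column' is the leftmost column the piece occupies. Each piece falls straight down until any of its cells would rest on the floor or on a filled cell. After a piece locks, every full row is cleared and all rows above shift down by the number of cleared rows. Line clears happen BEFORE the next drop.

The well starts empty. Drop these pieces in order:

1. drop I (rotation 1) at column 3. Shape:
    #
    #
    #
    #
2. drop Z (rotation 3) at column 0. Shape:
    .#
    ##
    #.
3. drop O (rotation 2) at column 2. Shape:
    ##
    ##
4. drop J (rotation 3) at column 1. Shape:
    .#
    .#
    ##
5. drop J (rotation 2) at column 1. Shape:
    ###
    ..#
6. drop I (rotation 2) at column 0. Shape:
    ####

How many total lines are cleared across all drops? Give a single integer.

Drop 1: I rot1 at col 3 lands with bottom-row=0; cleared 0 line(s) (total 0); column heights now [0 0 0 4], max=4
Drop 2: Z rot3 at col 0 lands with bottom-row=0; cleared 0 line(s) (total 0); column heights now [2 3 0 4], max=4
Drop 3: O rot2 at col 2 lands with bottom-row=4; cleared 0 line(s) (total 0); column heights now [2 3 6 6], max=6
Drop 4: J rot3 at col 1 lands with bottom-row=6; cleared 0 line(s) (total 0); column heights now [2 7 9 6], max=9
Drop 5: J rot2 at col 1 lands with bottom-row=8; cleared 0 line(s) (total 0); column heights now [2 10 10 10], max=10
Drop 6: I rot2 at col 0 lands with bottom-row=10; cleared 1 line(s) (total 1); column heights now [2 10 10 10], max=10

Answer: 1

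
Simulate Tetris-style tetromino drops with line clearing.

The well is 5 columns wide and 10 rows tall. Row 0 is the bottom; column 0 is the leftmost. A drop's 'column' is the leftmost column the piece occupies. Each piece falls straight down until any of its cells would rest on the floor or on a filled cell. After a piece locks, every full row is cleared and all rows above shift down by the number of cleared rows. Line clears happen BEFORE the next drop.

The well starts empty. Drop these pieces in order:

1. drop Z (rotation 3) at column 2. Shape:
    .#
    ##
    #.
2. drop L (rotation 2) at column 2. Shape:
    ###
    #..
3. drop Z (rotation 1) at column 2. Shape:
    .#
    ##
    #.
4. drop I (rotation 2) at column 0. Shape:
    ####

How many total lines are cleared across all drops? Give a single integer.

Answer: 0

Derivation:
Drop 1: Z rot3 at col 2 lands with bottom-row=0; cleared 0 line(s) (total 0); column heights now [0 0 2 3 0], max=3
Drop 2: L rot2 at col 2 lands with bottom-row=2; cleared 0 line(s) (total 0); column heights now [0 0 4 4 4], max=4
Drop 3: Z rot1 at col 2 lands with bottom-row=4; cleared 0 line(s) (total 0); column heights now [0 0 6 7 4], max=7
Drop 4: I rot2 at col 0 lands with bottom-row=7; cleared 0 line(s) (total 0); column heights now [8 8 8 8 4], max=8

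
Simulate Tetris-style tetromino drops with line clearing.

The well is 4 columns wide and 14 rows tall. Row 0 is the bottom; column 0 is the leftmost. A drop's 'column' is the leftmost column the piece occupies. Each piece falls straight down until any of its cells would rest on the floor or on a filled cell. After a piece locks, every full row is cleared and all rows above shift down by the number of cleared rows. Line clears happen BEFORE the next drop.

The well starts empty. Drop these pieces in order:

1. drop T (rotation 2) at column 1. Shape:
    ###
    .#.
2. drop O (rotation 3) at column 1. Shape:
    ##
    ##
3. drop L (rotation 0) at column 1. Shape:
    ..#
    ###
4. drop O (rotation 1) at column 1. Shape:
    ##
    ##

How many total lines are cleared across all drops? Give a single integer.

Answer: 0

Derivation:
Drop 1: T rot2 at col 1 lands with bottom-row=0; cleared 0 line(s) (total 0); column heights now [0 2 2 2], max=2
Drop 2: O rot3 at col 1 lands with bottom-row=2; cleared 0 line(s) (total 0); column heights now [0 4 4 2], max=4
Drop 3: L rot0 at col 1 lands with bottom-row=4; cleared 0 line(s) (total 0); column heights now [0 5 5 6], max=6
Drop 4: O rot1 at col 1 lands with bottom-row=5; cleared 0 line(s) (total 0); column heights now [0 7 7 6], max=7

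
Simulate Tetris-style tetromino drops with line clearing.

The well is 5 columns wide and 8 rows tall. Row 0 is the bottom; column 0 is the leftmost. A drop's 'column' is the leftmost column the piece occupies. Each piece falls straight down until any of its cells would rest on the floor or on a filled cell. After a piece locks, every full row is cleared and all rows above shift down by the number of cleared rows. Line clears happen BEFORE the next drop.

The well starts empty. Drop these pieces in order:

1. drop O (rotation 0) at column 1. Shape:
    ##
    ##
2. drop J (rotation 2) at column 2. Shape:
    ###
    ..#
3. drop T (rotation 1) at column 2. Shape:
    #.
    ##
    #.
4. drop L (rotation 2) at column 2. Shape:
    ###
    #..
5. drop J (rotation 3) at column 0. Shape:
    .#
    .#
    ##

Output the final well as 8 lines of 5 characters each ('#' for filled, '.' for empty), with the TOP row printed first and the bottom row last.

Drop 1: O rot0 at col 1 lands with bottom-row=0; cleared 0 line(s) (total 0); column heights now [0 2 2 0 0], max=2
Drop 2: J rot2 at col 2 lands with bottom-row=1; cleared 0 line(s) (total 0); column heights now [0 2 3 3 3], max=3
Drop 3: T rot1 at col 2 lands with bottom-row=3; cleared 0 line(s) (total 0); column heights now [0 2 6 5 3], max=6
Drop 4: L rot2 at col 2 lands with bottom-row=6; cleared 0 line(s) (total 0); column heights now [0 2 8 8 8], max=8
Drop 5: J rot3 at col 0 lands with bottom-row=2; cleared 1 line(s) (total 1); column heights now [0 4 7 7 7], max=7

Answer: .....
..###
..#..
..#..
.###.
.##..
.##.#
.##..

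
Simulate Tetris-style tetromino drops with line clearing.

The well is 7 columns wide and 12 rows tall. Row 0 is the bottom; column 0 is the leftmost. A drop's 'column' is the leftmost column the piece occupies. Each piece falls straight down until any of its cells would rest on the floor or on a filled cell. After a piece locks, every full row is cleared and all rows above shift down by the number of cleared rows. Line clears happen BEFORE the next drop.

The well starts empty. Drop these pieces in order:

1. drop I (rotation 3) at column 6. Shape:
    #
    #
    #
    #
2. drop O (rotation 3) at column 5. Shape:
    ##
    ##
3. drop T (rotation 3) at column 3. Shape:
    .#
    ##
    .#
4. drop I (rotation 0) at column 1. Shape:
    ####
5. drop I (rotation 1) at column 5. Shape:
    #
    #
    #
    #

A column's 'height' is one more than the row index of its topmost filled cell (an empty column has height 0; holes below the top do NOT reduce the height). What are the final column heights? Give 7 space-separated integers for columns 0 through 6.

Drop 1: I rot3 at col 6 lands with bottom-row=0; cleared 0 line(s) (total 0); column heights now [0 0 0 0 0 0 4], max=4
Drop 2: O rot3 at col 5 lands with bottom-row=4; cleared 0 line(s) (total 0); column heights now [0 0 0 0 0 6 6], max=6
Drop 3: T rot3 at col 3 lands with bottom-row=0; cleared 0 line(s) (total 0); column heights now [0 0 0 2 3 6 6], max=6
Drop 4: I rot0 at col 1 lands with bottom-row=3; cleared 0 line(s) (total 0); column heights now [0 4 4 4 4 6 6], max=6
Drop 5: I rot1 at col 5 lands with bottom-row=6; cleared 0 line(s) (total 0); column heights now [0 4 4 4 4 10 6], max=10

Answer: 0 4 4 4 4 10 6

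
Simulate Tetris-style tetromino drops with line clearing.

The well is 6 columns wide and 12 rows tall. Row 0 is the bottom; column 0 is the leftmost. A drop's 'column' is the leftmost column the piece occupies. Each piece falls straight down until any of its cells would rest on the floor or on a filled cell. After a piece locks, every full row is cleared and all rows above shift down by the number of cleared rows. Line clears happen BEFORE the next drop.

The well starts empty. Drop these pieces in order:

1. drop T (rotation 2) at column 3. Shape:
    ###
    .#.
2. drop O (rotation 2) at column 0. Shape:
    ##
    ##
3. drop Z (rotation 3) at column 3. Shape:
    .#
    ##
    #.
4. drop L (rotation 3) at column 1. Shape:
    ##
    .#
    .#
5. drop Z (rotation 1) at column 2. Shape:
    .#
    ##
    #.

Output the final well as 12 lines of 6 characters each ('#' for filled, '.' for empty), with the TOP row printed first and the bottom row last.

Drop 1: T rot2 at col 3 lands with bottom-row=0; cleared 0 line(s) (total 0); column heights now [0 0 0 2 2 2], max=2
Drop 2: O rot2 at col 0 lands with bottom-row=0; cleared 0 line(s) (total 0); column heights now [2 2 0 2 2 2], max=2
Drop 3: Z rot3 at col 3 lands with bottom-row=2; cleared 0 line(s) (total 0); column heights now [2 2 0 4 5 2], max=5
Drop 4: L rot3 at col 1 lands with bottom-row=0; cleared 1 line(s) (total 1); column heights now [1 2 2 3 4 0], max=4
Drop 5: Z rot1 at col 2 lands with bottom-row=2; cleared 0 line(s) (total 1); column heights now [1 2 4 5 4 0], max=5

Answer: ......
......
......
......
......
......
......
...#..
..###.
..###.
.###..
###.#.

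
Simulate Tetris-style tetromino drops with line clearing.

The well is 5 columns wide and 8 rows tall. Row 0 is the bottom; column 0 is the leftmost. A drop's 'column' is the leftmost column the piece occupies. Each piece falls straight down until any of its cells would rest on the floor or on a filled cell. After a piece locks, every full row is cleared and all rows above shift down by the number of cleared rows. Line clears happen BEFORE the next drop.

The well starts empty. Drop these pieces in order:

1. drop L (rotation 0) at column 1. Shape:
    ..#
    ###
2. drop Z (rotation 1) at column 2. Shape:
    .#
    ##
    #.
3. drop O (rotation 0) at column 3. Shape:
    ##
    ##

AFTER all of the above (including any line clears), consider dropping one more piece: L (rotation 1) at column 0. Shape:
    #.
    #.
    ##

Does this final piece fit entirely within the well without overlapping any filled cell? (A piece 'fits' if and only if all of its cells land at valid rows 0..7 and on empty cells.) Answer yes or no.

Drop 1: L rot0 at col 1 lands with bottom-row=0; cleared 0 line(s) (total 0); column heights now [0 1 1 2 0], max=2
Drop 2: Z rot1 at col 2 lands with bottom-row=1; cleared 0 line(s) (total 0); column heights now [0 1 3 4 0], max=4
Drop 3: O rot0 at col 3 lands with bottom-row=4; cleared 0 line(s) (total 0); column heights now [0 1 3 6 6], max=6
Test piece L rot1 at col 0 (width 2): heights before test = [0 1 3 6 6]; fits = True

Answer: yes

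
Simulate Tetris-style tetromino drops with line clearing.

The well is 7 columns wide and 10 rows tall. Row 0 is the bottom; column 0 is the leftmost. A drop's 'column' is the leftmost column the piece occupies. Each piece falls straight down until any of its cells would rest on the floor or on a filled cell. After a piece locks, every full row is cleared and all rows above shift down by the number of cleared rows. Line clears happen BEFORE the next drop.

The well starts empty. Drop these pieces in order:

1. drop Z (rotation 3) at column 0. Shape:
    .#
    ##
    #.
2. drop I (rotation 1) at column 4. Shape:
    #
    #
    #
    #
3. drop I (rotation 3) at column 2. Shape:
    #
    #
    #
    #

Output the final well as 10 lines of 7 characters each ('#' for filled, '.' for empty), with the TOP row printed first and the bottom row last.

Drop 1: Z rot3 at col 0 lands with bottom-row=0; cleared 0 line(s) (total 0); column heights now [2 3 0 0 0 0 0], max=3
Drop 2: I rot1 at col 4 lands with bottom-row=0; cleared 0 line(s) (total 0); column heights now [2 3 0 0 4 0 0], max=4
Drop 3: I rot3 at col 2 lands with bottom-row=0; cleared 0 line(s) (total 0); column heights now [2 3 4 0 4 0 0], max=4

Answer: .......
.......
.......
.......
.......
.......
..#.#..
.##.#..
###.#..
#.#.#..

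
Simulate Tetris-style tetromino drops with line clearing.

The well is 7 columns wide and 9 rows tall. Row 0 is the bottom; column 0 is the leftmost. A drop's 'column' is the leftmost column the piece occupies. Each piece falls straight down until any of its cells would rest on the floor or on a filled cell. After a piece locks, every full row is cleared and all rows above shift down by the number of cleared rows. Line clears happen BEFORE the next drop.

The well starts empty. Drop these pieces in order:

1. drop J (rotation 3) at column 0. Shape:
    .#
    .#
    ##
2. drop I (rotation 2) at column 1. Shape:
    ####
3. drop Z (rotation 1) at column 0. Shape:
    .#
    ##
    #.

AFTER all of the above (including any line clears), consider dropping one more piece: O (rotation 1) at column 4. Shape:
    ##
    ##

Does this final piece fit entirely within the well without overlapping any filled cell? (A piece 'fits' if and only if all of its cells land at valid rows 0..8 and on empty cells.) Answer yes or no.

Answer: yes

Derivation:
Drop 1: J rot3 at col 0 lands with bottom-row=0; cleared 0 line(s) (total 0); column heights now [1 3 0 0 0 0 0], max=3
Drop 2: I rot2 at col 1 lands with bottom-row=3; cleared 0 line(s) (total 0); column heights now [1 4 4 4 4 0 0], max=4
Drop 3: Z rot1 at col 0 lands with bottom-row=3; cleared 0 line(s) (total 0); column heights now [5 6 4 4 4 0 0], max=6
Test piece O rot1 at col 4 (width 2): heights before test = [5 6 4 4 4 0 0]; fits = True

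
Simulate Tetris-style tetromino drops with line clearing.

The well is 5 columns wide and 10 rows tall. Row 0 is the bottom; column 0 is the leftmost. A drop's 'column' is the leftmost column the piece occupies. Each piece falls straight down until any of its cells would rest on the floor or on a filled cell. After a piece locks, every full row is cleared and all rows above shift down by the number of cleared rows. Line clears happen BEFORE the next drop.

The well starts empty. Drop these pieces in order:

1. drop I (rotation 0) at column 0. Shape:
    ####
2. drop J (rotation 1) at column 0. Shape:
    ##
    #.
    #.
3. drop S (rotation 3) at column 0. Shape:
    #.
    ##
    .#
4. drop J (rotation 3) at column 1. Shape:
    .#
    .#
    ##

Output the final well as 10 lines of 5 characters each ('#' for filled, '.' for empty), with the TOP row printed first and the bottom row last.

Answer: .....
..#..
..#..
###..
##...
.#...
##...
#....
#....
####.

Derivation:
Drop 1: I rot0 at col 0 lands with bottom-row=0; cleared 0 line(s) (total 0); column heights now [1 1 1 1 0], max=1
Drop 2: J rot1 at col 0 lands with bottom-row=1; cleared 0 line(s) (total 0); column heights now [4 4 1 1 0], max=4
Drop 3: S rot3 at col 0 lands with bottom-row=4; cleared 0 line(s) (total 0); column heights now [7 6 1 1 0], max=7
Drop 4: J rot3 at col 1 lands with bottom-row=6; cleared 0 line(s) (total 0); column heights now [7 7 9 1 0], max=9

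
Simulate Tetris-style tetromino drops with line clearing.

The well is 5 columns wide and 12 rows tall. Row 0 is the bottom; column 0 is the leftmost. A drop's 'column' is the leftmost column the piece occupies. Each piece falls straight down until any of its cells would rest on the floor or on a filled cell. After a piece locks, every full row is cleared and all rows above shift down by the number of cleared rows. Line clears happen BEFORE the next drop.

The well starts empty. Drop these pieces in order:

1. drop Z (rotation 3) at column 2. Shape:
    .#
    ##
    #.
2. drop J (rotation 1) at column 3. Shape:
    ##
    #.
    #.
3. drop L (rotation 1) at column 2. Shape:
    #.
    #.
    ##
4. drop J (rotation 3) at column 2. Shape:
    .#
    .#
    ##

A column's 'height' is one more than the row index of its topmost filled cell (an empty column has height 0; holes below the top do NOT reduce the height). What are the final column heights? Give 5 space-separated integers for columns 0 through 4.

Drop 1: Z rot3 at col 2 lands with bottom-row=0; cleared 0 line(s) (total 0); column heights now [0 0 2 3 0], max=3
Drop 2: J rot1 at col 3 lands with bottom-row=3; cleared 0 line(s) (total 0); column heights now [0 0 2 6 6], max=6
Drop 3: L rot1 at col 2 lands with bottom-row=6; cleared 0 line(s) (total 0); column heights now [0 0 9 7 6], max=9
Drop 4: J rot3 at col 2 lands with bottom-row=9; cleared 0 line(s) (total 0); column heights now [0 0 10 12 6], max=12

Answer: 0 0 10 12 6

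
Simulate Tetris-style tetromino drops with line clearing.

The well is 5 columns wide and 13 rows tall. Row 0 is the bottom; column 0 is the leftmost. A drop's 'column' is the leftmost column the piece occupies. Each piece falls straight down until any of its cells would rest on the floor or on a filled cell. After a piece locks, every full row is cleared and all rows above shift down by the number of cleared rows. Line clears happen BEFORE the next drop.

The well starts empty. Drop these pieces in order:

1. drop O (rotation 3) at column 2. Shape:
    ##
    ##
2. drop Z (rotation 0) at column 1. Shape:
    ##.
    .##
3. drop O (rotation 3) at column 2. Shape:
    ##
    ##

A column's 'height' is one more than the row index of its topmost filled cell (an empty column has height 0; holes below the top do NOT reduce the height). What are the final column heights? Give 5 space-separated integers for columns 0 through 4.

Answer: 0 4 6 6 0

Derivation:
Drop 1: O rot3 at col 2 lands with bottom-row=0; cleared 0 line(s) (total 0); column heights now [0 0 2 2 0], max=2
Drop 2: Z rot0 at col 1 lands with bottom-row=2; cleared 0 line(s) (total 0); column heights now [0 4 4 3 0], max=4
Drop 3: O rot3 at col 2 lands with bottom-row=4; cleared 0 line(s) (total 0); column heights now [0 4 6 6 0], max=6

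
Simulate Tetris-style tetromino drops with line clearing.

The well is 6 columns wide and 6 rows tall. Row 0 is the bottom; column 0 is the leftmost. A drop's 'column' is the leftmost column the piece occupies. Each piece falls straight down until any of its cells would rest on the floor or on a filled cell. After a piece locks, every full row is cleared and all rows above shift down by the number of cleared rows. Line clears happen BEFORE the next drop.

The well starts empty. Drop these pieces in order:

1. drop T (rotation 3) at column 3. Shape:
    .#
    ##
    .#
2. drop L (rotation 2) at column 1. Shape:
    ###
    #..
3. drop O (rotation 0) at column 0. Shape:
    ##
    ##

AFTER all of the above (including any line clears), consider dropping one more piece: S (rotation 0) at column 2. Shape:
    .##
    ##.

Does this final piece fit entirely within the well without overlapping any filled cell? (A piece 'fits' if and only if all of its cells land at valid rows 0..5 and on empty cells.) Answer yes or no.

Answer: yes

Derivation:
Drop 1: T rot3 at col 3 lands with bottom-row=0; cleared 0 line(s) (total 0); column heights now [0 0 0 2 3 0], max=3
Drop 2: L rot2 at col 1 lands with bottom-row=1; cleared 0 line(s) (total 0); column heights now [0 3 3 3 3 0], max=3
Drop 3: O rot0 at col 0 lands with bottom-row=3; cleared 0 line(s) (total 0); column heights now [5 5 3 3 3 0], max=5
Test piece S rot0 at col 2 (width 3): heights before test = [5 5 3 3 3 0]; fits = True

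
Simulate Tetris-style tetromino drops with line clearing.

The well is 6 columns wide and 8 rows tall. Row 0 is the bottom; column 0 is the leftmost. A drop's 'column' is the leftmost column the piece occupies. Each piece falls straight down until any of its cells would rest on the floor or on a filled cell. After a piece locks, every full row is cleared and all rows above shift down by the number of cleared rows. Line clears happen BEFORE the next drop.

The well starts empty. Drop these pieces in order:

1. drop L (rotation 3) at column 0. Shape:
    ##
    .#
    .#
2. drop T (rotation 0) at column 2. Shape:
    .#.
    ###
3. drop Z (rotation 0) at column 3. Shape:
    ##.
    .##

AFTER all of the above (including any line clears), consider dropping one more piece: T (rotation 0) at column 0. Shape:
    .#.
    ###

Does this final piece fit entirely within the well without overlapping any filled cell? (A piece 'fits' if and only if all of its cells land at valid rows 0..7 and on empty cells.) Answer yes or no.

Answer: yes

Derivation:
Drop 1: L rot3 at col 0 lands with bottom-row=0; cleared 0 line(s) (total 0); column heights now [3 3 0 0 0 0], max=3
Drop 2: T rot0 at col 2 lands with bottom-row=0; cleared 0 line(s) (total 0); column heights now [3 3 1 2 1 0], max=3
Drop 3: Z rot0 at col 3 lands with bottom-row=1; cleared 0 line(s) (total 0); column heights now [3 3 1 3 3 2], max=3
Test piece T rot0 at col 0 (width 3): heights before test = [3 3 1 3 3 2]; fits = True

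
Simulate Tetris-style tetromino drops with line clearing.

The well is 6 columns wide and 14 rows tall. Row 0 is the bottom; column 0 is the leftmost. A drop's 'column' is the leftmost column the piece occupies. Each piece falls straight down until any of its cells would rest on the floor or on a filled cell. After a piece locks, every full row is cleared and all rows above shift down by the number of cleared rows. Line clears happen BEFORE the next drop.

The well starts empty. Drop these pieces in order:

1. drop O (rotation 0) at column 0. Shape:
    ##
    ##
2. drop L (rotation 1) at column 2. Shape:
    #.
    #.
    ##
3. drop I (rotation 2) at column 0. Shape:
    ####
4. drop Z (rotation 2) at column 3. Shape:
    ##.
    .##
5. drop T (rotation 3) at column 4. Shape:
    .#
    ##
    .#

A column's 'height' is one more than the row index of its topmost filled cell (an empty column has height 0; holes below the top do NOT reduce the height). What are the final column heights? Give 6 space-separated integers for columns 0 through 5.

Answer: 2 2 3 4 5 6

Derivation:
Drop 1: O rot0 at col 0 lands with bottom-row=0; cleared 0 line(s) (total 0); column heights now [2 2 0 0 0 0], max=2
Drop 2: L rot1 at col 2 lands with bottom-row=0; cleared 0 line(s) (total 0); column heights now [2 2 3 1 0 0], max=3
Drop 3: I rot2 at col 0 lands with bottom-row=3; cleared 0 line(s) (total 0); column heights now [4 4 4 4 0 0], max=4
Drop 4: Z rot2 at col 3 lands with bottom-row=3; cleared 1 line(s) (total 1); column heights now [2 2 3 4 4 0], max=4
Drop 5: T rot3 at col 4 lands with bottom-row=3; cleared 0 line(s) (total 1); column heights now [2 2 3 4 5 6], max=6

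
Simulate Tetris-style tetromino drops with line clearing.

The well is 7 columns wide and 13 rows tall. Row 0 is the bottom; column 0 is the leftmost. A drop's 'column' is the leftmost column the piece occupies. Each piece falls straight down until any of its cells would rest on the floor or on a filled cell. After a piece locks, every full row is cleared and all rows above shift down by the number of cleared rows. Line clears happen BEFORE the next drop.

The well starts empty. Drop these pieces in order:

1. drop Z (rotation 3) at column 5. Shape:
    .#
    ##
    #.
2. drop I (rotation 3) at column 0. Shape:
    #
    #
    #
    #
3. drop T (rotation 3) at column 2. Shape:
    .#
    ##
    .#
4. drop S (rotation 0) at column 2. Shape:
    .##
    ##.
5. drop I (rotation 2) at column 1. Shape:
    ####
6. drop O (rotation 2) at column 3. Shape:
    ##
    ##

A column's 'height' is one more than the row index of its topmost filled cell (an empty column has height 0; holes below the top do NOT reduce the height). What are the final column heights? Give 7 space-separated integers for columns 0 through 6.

Answer: 4 6 6 8 8 2 3

Derivation:
Drop 1: Z rot3 at col 5 lands with bottom-row=0; cleared 0 line(s) (total 0); column heights now [0 0 0 0 0 2 3], max=3
Drop 2: I rot3 at col 0 lands with bottom-row=0; cleared 0 line(s) (total 0); column heights now [4 0 0 0 0 2 3], max=4
Drop 3: T rot3 at col 2 lands with bottom-row=0; cleared 0 line(s) (total 0); column heights now [4 0 2 3 0 2 3], max=4
Drop 4: S rot0 at col 2 lands with bottom-row=3; cleared 0 line(s) (total 0); column heights now [4 0 4 5 5 2 3], max=5
Drop 5: I rot2 at col 1 lands with bottom-row=5; cleared 0 line(s) (total 0); column heights now [4 6 6 6 6 2 3], max=6
Drop 6: O rot2 at col 3 lands with bottom-row=6; cleared 0 line(s) (total 0); column heights now [4 6 6 8 8 2 3], max=8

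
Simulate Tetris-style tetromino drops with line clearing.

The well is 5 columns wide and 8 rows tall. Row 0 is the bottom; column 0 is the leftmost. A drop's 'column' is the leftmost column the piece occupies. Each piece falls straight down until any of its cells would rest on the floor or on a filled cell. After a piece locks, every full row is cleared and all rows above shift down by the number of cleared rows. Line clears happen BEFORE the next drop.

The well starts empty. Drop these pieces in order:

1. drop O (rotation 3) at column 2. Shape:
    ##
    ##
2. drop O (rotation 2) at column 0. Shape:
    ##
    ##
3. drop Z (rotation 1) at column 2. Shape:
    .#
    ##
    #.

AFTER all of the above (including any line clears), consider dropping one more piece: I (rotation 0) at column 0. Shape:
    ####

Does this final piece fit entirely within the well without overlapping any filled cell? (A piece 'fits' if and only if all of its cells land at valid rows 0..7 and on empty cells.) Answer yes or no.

Drop 1: O rot3 at col 2 lands with bottom-row=0; cleared 0 line(s) (total 0); column heights now [0 0 2 2 0], max=2
Drop 2: O rot2 at col 0 lands with bottom-row=0; cleared 0 line(s) (total 0); column heights now [2 2 2 2 0], max=2
Drop 3: Z rot1 at col 2 lands with bottom-row=2; cleared 0 line(s) (total 0); column heights now [2 2 4 5 0], max=5
Test piece I rot0 at col 0 (width 4): heights before test = [2 2 4 5 0]; fits = True

Answer: yes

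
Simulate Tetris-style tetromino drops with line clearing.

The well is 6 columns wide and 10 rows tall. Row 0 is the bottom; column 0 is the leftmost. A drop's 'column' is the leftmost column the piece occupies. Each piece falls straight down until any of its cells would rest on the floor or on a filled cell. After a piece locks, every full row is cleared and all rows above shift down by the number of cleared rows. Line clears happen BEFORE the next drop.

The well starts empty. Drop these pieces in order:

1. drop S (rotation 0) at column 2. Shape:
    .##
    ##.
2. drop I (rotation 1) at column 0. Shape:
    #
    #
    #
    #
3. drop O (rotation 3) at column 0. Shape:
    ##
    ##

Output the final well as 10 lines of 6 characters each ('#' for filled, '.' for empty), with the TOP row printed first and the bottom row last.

Drop 1: S rot0 at col 2 lands with bottom-row=0; cleared 0 line(s) (total 0); column heights now [0 0 1 2 2 0], max=2
Drop 2: I rot1 at col 0 lands with bottom-row=0; cleared 0 line(s) (total 0); column heights now [4 0 1 2 2 0], max=4
Drop 3: O rot3 at col 0 lands with bottom-row=4; cleared 0 line(s) (total 0); column heights now [6 6 1 2 2 0], max=6

Answer: ......
......
......
......
##....
##....
#.....
#.....
#..##.
#.##..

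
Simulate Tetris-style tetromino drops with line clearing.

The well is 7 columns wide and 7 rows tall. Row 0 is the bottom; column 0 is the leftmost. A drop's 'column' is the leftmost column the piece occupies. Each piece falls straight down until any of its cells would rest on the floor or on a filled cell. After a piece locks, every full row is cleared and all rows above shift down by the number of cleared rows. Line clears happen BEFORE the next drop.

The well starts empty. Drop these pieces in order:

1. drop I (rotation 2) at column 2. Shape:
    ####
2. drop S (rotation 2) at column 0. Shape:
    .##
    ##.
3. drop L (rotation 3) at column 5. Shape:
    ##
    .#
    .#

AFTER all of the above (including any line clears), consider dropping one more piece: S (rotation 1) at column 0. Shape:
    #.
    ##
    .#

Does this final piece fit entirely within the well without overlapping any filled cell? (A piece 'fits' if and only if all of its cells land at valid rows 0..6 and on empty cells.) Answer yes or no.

Drop 1: I rot2 at col 2 lands with bottom-row=0; cleared 0 line(s) (total 0); column heights now [0 0 1 1 1 1 0], max=1
Drop 2: S rot2 at col 0 lands with bottom-row=0; cleared 0 line(s) (total 0); column heights now [1 2 2 1 1 1 0], max=2
Drop 3: L rot3 at col 5 lands with bottom-row=0; cleared 1 line(s) (total 1); column heights now [0 1 1 0 0 2 2], max=2
Test piece S rot1 at col 0 (width 2): heights before test = [0 1 1 0 0 2 2]; fits = True

Answer: yes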